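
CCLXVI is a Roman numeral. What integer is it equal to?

CCLXVI: C=100, C=100, L=50, X=10, V=5, I=1
100 + 100 + 50 + 10 + 5 + 1 = 266

266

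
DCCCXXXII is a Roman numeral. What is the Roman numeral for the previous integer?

DCCCXXXII = 832, so the previous integer is 832 - 1 = 831

DCCCXXXI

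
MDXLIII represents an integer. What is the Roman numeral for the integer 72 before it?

MDXLIII = 1543
1543 - 72 = 1471

MCDLXXI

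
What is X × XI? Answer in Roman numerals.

X = 10
XI = 11
10 × 11 = 110

CX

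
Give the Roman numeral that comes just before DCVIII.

DCVIII = 608, so the previous integer is 608 - 1 = 607

DCVII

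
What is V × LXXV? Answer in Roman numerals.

V = 5
LXXV = 75
5 × 75 = 375

CCCLXXV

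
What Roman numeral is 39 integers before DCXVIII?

DCXVIII = 618
618 - 39 = 579

DLXXIX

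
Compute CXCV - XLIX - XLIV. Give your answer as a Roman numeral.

CXCV = 195, XLIX = 49, XLIV = 44
195 - 49 = 146
146 - 44 = 102

CII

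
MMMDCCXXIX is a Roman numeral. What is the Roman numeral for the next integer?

MMMDCCXXIX = 3729, so the next integer is 3729 + 1 = 3730

MMMDCCXXX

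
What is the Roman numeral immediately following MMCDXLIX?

MMCDXLIX = 2449, so the next integer is 2449 + 1 = 2450

MMCDL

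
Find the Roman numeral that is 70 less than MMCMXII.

MMCMXII = 2912
2912 - 70 = 2842

MMDCCCXLII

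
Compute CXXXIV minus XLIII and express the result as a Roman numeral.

CXXXIV = 134
XLIII = 43
134 - 43 = 91

XCI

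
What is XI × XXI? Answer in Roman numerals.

XI = 11
XXI = 21
11 × 21 = 231

CCXXXI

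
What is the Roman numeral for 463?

Convert 463 to Roman numerals:
  463 contains 1×400 (CD)
  63 contains 1×50 (L)
  13 contains 1×10 (X)
  3 contains 3×1 (III)

CDLXIII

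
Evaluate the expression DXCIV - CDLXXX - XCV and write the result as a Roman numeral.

DXCIV = 594, CDLXXX = 480, XCV = 95
594 - 480 = 114
114 - 95 = 19

XIX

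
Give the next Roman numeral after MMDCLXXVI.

MMDCLXXVI = 2676, so the next integer is 2676 + 1 = 2677

MMDCLXXVII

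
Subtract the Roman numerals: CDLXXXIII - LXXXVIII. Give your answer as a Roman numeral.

CDLXXXIII = 483
LXXXVIII = 88
483 - 88 = 395

CCCXCV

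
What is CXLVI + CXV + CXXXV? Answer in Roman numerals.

CXLVI = 146, CXV = 115, CXXXV = 135
146 + 115 = 261
261 + 135 = 396

CCCXCVI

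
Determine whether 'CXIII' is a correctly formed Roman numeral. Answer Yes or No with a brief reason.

'CXIII': Check the rules: uses only the symbols I, V, X, L, C, D, M; no symbol is repeated more than three times in a row; V, L and D each appear at most once; no smaller symbol precedes a larger one (values never increase from left to right). Value: C (100) + X (10) + I (1) + I (1) + I (1) = 113. So it is a valid standard Roman numeral.

Yes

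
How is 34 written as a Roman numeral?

Convert 34 to Roman numerals:
  34 contains 3×10 (XXX)
  4 contains 1×4 (IV)

XXXIV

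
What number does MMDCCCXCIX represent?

MMDCCCXCIX: M=1000, M=1000, D=500, C=100, C=100, C=100, XC=90, IX=9
1000 + 1000 + 500 + 100 + 100 + 100 + 90 + 9 = 2899

2899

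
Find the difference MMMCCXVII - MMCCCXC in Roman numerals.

MMMCCXVII = 3217
MMCCCXC = 2390
3217 - 2390 = 827

DCCCXXVII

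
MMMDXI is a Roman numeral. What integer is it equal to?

MMMDXI: M=1000, M=1000, M=1000, D=500, X=10, I=1
1000 + 1000 + 1000 + 500 + 10 + 1 = 3511

3511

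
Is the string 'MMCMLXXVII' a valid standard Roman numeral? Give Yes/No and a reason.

'MMCMLXXVII': Check the rules: uses only the symbols I, V, X, L, C, D, M; no symbol is repeated more than three times in a row; V, L and D each appear at most once; the only place a smaller symbol precedes a larger one is the allowed subtractive pair CM, the symbol right after such a pair (if any) is smaller than the pair's first symbol, and otherwise the values never increase from left to right. Value: M (1000) + M (1000) + CM (900) + L (50) + X (10) + X (10) + V (5) + I (1) + I (1) = 2977. So it is a valid standard Roman numeral.

Yes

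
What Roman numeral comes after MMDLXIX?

MMDLXIX = 2569, so the next integer is 2569 + 1 = 2570

MMDLXX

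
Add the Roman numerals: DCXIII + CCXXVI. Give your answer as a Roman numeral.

DCXIII = 613
CCXXVI = 226
613 + 226 = 839

DCCCXXXIX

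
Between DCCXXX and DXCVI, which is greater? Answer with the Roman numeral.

DCCXXX = 730
DXCVI = 596
730 is larger

DCCXXX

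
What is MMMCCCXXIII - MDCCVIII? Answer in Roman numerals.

MMMCCCXXIII = 3323
MDCCVIII = 1708
3323 - 1708 = 1615

MDCXV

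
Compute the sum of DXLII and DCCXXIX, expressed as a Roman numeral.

DXLII = 542
DCCXXIX = 729
542 + 729 = 1271

MCCLXXI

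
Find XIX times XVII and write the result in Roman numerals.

XIX = 19
XVII = 17
19 × 17 = 323

CCCXXIII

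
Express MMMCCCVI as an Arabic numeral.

MMMCCCVI: M=1000, M=1000, M=1000, C=100, C=100, C=100, V=5, I=1
1000 + 1000 + 1000 + 100 + 100 + 100 + 5 + 1 = 3306

3306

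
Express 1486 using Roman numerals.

Convert 1486 to Roman numerals:
  1486 contains 1×1000 (M)
  486 contains 1×400 (CD)
  86 contains 1×50 (L)
  36 contains 3×10 (XXX)
  6 contains 1×5 (V)
  1 contains 1×1 (I)

MCDLXXXVI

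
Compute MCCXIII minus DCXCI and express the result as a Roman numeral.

MCCXIII = 1213
DCXCI = 691
1213 - 691 = 522

DXXII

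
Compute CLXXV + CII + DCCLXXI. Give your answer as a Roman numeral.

CLXXV = 175, CII = 102, DCCLXXI = 771
175 + 102 = 277
277 + 771 = 1048

MXLVIII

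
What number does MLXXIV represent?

MLXXIV: M=1000, L=50, X=10, X=10, IV=4
1000 + 50 + 10 + 10 + 4 = 1074

1074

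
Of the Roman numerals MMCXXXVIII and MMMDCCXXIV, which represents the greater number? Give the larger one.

MMCXXXVIII = 2138
MMMDCCXXIV = 3724
3724 is larger

MMMDCCXXIV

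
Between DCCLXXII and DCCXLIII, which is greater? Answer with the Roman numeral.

DCCLXXII = 772
DCCXLIII = 743
772 is larger

DCCLXXII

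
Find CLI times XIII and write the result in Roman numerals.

CLI = 151
XIII = 13
151 × 13 = 1963

MCMLXIII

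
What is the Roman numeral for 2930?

Convert 2930 to Roman numerals:
  2930 contains 2×1000 (MM)
  930 contains 1×900 (CM)
  30 contains 3×10 (XXX)

MMCMXXX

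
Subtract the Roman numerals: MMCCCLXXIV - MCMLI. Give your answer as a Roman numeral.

MMCCCLXXIV = 2374
MCMLI = 1951
2374 - 1951 = 423

CDXXIII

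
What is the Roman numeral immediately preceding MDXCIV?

MDXCIV = 1594, so the previous integer is 1594 - 1 = 1593

MDXCIII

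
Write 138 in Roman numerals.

Convert 138 to Roman numerals:
  138 contains 1×100 (C)
  38 contains 3×10 (XXX)
  8 contains 1×5 (V)
  3 contains 3×1 (III)

CXXXVIII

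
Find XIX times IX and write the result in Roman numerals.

XIX = 19
IX = 9
19 × 9 = 171

CLXXI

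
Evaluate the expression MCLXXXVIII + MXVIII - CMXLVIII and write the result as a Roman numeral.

MCLXXXVIII = 1188, MXVIII = 1018, CMXLVIII = 948
1188 + 1018 = 2206
2206 - 948 = 1258

MCCLVIII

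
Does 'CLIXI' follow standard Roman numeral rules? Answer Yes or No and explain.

'CLIXI': I cannot come right after the subtractive pair IX: once I is subtracted in IX, the next symbol must be smaller than I

No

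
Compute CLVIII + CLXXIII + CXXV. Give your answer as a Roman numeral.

CLVIII = 158, CLXXIII = 173, CXXV = 125
158 + 173 = 331
331 + 125 = 456

CDLVI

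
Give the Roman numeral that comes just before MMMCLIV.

MMMCLIV = 3154, so the previous integer is 3154 - 1 = 3153

MMMCLIII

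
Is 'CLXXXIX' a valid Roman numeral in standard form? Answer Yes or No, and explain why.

'CLXXXIX': Check the rules: uses only the symbols I, V, X, L, C, D, M; no symbol is repeated more than three times in a row; V, L and D each appear at most once; the only place a smaller symbol precedes a larger one is the allowed subtractive pair IX, the symbol right after such a pair (if any) is smaller than the pair's first symbol, and otherwise the values never increase from left to right. Value: C (100) + L (50) + X (10) + X (10) + X (10) + IX (9) = 189. So it is a valid standard Roman numeral.

Yes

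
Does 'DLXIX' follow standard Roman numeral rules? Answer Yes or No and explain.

'DLXIX': Check the rules: uses only the symbols I, V, X, L, C, D, M; no symbol is repeated more than three times in a row; V, L and D each appear at most once; the only place a smaller symbol precedes a larger one is the allowed subtractive pair IX, the symbol right after such a pair (if any) is smaller than the pair's first symbol, and otherwise the values never increase from left to right. Value: D (500) + L (50) + X (10) + IX (9) = 569. So it is a valid standard Roman numeral.

Yes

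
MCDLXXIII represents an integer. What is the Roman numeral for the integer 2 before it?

MCDLXXIII = 1473
1473 - 2 = 1471

MCDLXXI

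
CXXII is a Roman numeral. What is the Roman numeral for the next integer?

CXXII = 122; next is 123

CXXIII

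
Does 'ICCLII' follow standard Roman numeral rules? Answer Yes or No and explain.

'ICCLII': Invalid subtractive combination: IC

No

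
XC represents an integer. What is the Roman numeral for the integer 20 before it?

XC = 90
90 - 20 = 70

LXX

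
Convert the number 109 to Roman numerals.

Convert 109 to Roman numerals:
  109 contains 1×100 (C)
  9 contains 1×9 (IX)

CIX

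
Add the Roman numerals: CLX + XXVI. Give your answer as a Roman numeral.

CLX = 160
XXVI = 26
160 + 26 = 186

CLXXXVI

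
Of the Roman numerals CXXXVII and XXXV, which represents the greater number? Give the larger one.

CXXXVII = 137
XXXV = 35
137 is larger

CXXXVII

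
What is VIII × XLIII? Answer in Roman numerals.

VIII = 8
XLIII = 43
8 × 43 = 344

CCCXLIV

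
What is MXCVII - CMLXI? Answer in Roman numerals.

MXCVII = 1097
CMLXI = 961
1097 - 961 = 136

CXXXVI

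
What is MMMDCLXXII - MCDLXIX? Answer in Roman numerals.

MMMDCLXXII = 3672
MCDLXIX = 1469
3672 - 1469 = 2203

MMCCIII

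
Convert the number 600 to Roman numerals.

Convert 600 to Roman numerals:
  600 contains 1×500 (D)
  100 contains 1×100 (C)

DC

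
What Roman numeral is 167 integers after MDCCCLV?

MDCCCLV = 1855
1855 + 167 = 2022

MMXXII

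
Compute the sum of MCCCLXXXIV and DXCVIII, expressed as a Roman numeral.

MCCCLXXXIV = 1384
DXCVIII = 598
1384 + 598 = 1982

MCMLXXXII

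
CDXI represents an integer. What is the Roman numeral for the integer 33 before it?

CDXI = 411
411 - 33 = 378

CCCLXXVIII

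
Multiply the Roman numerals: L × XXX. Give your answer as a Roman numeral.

L = 50
XXX = 30
50 × 30 = 1500

MD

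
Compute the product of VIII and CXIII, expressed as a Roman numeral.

VIII = 8
CXIII = 113
8 × 113 = 904

CMIV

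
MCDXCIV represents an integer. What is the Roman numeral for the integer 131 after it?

MCDXCIV = 1494
1494 + 131 = 1625

MDCXXV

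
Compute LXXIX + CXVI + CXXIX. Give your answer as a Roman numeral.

LXXIX = 79, CXVI = 116, CXXIX = 129
79 + 116 = 195
195 + 129 = 324

CCCXXIV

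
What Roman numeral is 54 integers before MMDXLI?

MMDXLI = 2541
2541 - 54 = 2487

MMCDLXXXVII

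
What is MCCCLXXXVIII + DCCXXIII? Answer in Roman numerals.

MCCCLXXXVIII = 1388
DCCXXIII = 723
1388 + 723 = 2111

MMCXI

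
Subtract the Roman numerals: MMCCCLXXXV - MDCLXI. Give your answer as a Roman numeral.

MMCCCLXXXV = 2385
MDCLXI = 1661
2385 - 1661 = 724

DCCXXIV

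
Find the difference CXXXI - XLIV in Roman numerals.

CXXXI = 131
XLIV = 44
131 - 44 = 87

LXXXVII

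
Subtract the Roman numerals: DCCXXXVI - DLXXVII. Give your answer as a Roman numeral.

DCCXXXVI = 736
DLXXVII = 577
736 - 577 = 159

CLIX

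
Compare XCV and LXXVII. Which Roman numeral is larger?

XCV = 95
LXXVII = 77
95 is larger

XCV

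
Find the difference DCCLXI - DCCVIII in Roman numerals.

DCCLXI = 761
DCCVIII = 708
761 - 708 = 53

LIII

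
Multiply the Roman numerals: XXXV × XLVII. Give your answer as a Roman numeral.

XXXV = 35
XLVII = 47
35 × 47 = 1645

MDCXLV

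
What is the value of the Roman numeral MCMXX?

MCMXX: M=1000, CM=900, X=10, X=10
1000 + 900 + 10 + 10 = 1920

1920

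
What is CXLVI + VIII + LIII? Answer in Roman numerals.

CXLVI = 146, VIII = 8, LIII = 53
146 + 8 = 154
154 + 53 = 207

CCVII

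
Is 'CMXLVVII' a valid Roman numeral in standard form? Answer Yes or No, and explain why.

'CMXLVVII': V should not appear more than once

No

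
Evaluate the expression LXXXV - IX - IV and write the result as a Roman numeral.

LXXXV = 85, IX = 9, IV = 4
85 - 9 = 76
76 - 4 = 72

LXXII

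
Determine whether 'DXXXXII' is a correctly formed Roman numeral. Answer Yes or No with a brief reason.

'DXXXXII': More than 3 consecutive X's

No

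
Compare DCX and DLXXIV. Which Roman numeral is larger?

DCX = 610
DLXXIV = 574
610 is larger

DCX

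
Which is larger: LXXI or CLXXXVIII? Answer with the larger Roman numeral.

LXXI = 71
CLXXXVIII = 188
188 is larger

CLXXXVIII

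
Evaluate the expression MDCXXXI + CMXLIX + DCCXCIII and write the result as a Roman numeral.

MDCXXXI = 1631, CMXLIX = 949, DCCXCIII = 793
1631 + 949 = 2580
2580 + 793 = 3373

MMMCCCLXXIII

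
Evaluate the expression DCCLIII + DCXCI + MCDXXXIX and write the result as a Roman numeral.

DCCLIII = 753, DCXCI = 691, MCDXXXIX = 1439
753 + 691 = 1444
1444 + 1439 = 2883

MMDCCCLXXXIII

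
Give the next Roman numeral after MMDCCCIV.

MMDCCCIV = 2804, so the next integer is 2804 + 1 = 2805

MMDCCCV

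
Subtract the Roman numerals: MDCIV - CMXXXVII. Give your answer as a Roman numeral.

MDCIV = 1604
CMXXXVII = 937
1604 - 937 = 667

DCLXVII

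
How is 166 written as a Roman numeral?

Convert 166 to Roman numerals:
  166 contains 1×100 (C)
  66 contains 1×50 (L)
  16 contains 1×10 (X)
  6 contains 1×5 (V)
  1 contains 1×1 (I)

CLXVI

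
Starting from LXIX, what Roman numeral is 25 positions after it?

LXIX = 69
69 + 25 = 94

XCIV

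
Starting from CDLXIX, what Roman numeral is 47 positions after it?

CDLXIX = 469
469 + 47 = 516

DXVI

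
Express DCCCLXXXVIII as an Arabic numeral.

DCCCLXXXVIII: D=500, C=100, C=100, C=100, L=50, X=10, X=10, X=10, V=5, I=1, I=1, I=1
500 + 100 + 100 + 100 + 50 + 10 + 10 + 10 + 5 + 1 + 1 + 1 = 888

888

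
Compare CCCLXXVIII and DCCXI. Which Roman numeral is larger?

CCCLXXVIII = 378
DCCXI = 711
711 is larger

DCCXI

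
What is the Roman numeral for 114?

Convert 114 to Roman numerals:
  114 contains 1×100 (C)
  14 contains 1×10 (X)
  4 contains 1×4 (IV)

CXIV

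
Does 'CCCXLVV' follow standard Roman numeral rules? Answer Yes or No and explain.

'CCCXLVV': V should not appear more than once

No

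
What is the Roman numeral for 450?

Convert 450 to Roman numerals:
  450 contains 1×400 (CD)
  50 contains 1×50 (L)

CDL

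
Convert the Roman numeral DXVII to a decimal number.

DXVII: D=500, X=10, V=5, I=1, I=1
500 + 10 + 5 + 1 + 1 = 517

517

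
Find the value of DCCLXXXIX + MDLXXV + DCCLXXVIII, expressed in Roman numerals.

DCCLXXXIX = 789, MDLXXV = 1575, DCCLXXVIII = 778
789 + 1575 = 2364
2364 + 778 = 3142

MMMCXLII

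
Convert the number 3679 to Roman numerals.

Convert 3679 to Roman numerals:
  3679 contains 3×1000 (MMM)
  679 contains 1×500 (D)
  179 contains 1×100 (C)
  79 contains 1×50 (L)
  29 contains 2×10 (XX)
  9 contains 1×9 (IX)

MMMDCLXXIX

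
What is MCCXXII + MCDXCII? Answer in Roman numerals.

MCCXXII = 1222
MCDXCII = 1492
1222 + 1492 = 2714

MMDCCXIV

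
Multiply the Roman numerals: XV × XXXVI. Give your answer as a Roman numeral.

XV = 15
XXXVI = 36
15 × 36 = 540

DXL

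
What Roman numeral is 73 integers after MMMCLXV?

MMMCLXV = 3165
3165 + 73 = 3238

MMMCCXXXVIII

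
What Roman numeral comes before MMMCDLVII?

MMMCDLVII = 3457; previous is 3456

MMMCDLVI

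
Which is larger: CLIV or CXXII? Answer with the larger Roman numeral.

CLIV = 154
CXXII = 122
154 is larger

CLIV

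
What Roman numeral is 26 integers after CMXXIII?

CMXXIII = 923
923 + 26 = 949

CMXLIX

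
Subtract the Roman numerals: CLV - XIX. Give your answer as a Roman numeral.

CLV = 155
XIX = 19
155 - 19 = 136

CXXXVI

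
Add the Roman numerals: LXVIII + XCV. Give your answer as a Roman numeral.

LXVIII = 68
XCV = 95
68 + 95 = 163

CLXIII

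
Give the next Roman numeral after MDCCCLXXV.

MDCCCLXXV = 1875, so the next integer is 1875 + 1 = 1876

MDCCCLXXVI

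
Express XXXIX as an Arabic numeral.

XXXIX: X=10, X=10, X=10, IX=9
10 + 10 + 10 + 9 = 39

39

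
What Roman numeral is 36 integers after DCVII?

DCVII = 607
607 + 36 = 643

DCXLIII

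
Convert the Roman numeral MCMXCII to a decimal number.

MCMXCII: M=1000, CM=900, XC=90, I=1, I=1
1000 + 900 + 90 + 1 + 1 = 1992

1992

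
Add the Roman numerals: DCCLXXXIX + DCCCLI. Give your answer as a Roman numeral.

DCCLXXXIX = 789
DCCCLI = 851
789 + 851 = 1640

MDCXL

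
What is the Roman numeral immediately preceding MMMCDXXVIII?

MMMCDXXVIII = 3428; previous is 3427

MMMCDXXVII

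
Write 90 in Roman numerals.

Convert 90 to Roman numerals:
  90 contains 1×90 (XC)

XC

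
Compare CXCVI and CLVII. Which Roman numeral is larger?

CXCVI = 196
CLVII = 157
196 is larger

CXCVI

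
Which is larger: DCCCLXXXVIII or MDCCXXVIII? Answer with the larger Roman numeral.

DCCCLXXXVIII = 888
MDCCXXVIII = 1728
1728 is larger

MDCCXXVIII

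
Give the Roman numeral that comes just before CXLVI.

CXLVI = 146; previous is 145

CXLV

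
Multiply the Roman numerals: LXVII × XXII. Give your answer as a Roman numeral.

LXVII = 67
XXII = 22
67 × 22 = 1474

MCDLXXIV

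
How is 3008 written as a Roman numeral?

Convert 3008 to Roman numerals:
  3008 contains 3×1000 (MMM)
  8 contains 1×5 (V)
  3 contains 3×1 (III)

MMMVIII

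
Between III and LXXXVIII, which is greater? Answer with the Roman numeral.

III = 3
LXXXVIII = 88
88 is larger

LXXXVIII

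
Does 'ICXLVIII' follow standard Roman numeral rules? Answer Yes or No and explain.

'ICXLVIII': Invalid subtractive combination: IC

No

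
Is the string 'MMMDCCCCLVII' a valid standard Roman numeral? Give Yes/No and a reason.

'MMMDCCCCLVII': More than 3 consecutive C's

No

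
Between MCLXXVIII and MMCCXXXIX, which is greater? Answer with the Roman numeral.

MCLXXVIII = 1178
MMCCXXXIX = 2239
2239 is larger

MMCCXXXIX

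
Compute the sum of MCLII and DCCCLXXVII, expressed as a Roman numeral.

MCLII = 1152
DCCCLXXVII = 877
1152 + 877 = 2029

MMXXIX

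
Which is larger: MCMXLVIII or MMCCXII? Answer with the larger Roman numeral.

MCMXLVIII = 1948
MMCCXII = 2212
2212 is larger

MMCCXII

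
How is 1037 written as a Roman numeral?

Convert 1037 to Roman numerals:
  1037 contains 1×1000 (M)
  37 contains 3×10 (XXX)
  7 contains 1×5 (V)
  2 contains 2×1 (II)

MXXXVII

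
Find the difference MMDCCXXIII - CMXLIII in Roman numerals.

MMDCCXXIII = 2723
CMXLIII = 943
2723 - 943 = 1780

MDCCLXXX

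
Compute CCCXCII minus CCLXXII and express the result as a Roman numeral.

CCCXCII = 392
CCLXXII = 272
392 - 272 = 120

CXX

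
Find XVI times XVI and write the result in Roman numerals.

XVI = 16
XVI = 16
16 × 16 = 256

CCLVI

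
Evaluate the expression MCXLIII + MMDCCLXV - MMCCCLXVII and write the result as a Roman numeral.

MCXLIII = 1143, MMDCCLXV = 2765, MMCCCLXVII = 2367
1143 + 2765 = 3908
3908 - 2367 = 1541

MDXLI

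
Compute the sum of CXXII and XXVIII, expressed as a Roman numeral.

CXXII = 122
XXVIII = 28
122 + 28 = 150

CL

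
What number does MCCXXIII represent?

MCCXXIII: M=1000, C=100, C=100, X=10, X=10, I=1, I=1, I=1
1000 + 100 + 100 + 10 + 10 + 1 + 1 + 1 = 1223

1223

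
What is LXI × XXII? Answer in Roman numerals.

LXI = 61
XXII = 22
61 × 22 = 1342

MCCCXLII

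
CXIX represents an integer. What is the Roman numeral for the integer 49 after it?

CXIX = 119
119 + 49 = 168

CLXVIII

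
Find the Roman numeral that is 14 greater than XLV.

XLV = 45
45 + 14 = 59

LIX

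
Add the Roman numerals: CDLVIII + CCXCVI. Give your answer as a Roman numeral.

CDLVIII = 458
CCXCVI = 296
458 + 296 = 754

DCCLIV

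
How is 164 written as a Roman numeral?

Convert 164 to Roman numerals:
  164 contains 1×100 (C)
  64 contains 1×50 (L)
  14 contains 1×10 (X)
  4 contains 1×4 (IV)

CLXIV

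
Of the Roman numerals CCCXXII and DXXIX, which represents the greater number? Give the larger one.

CCCXXII = 322
DXXIX = 529
529 is larger

DXXIX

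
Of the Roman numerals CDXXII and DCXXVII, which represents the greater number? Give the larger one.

CDXXII = 422
DCXXVII = 627
627 is larger

DCXXVII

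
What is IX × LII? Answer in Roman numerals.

IX = 9
LII = 52
9 × 52 = 468

CDLXVIII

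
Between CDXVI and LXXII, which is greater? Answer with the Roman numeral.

CDXVI = 416
LXXII = 72
416 is larger

CDXVI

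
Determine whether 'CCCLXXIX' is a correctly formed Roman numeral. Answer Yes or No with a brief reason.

'CCCLXXIX': Check the rules: uses only the symbols I, V, X, L, C, D, M; no symbol is repeated more than three times in a row; V, L and D each appear at most once; the only place a smaller symbol precedes a larger one is the allowed subtractive pair IX, the symbol right after such a pair (if any) is smaller than the pair's first symbol, and otherwise the values never increase from left to right. Value: C (100) + C (100) + C (100) + L (50) + X (10) + X (10) + IX (9) = 379. So it is a valid standard Roman numeral.

Yes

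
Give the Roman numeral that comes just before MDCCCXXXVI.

MDCCCXXXVI = 1836, so the previous integer is 1836 - 1 = 1835

MDCCCXXXV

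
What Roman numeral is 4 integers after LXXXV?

LXXXV = 85
85 + 4 = 89

LXXXIX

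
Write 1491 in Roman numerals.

Convert 1491 to Roman numerals:
  1491 contains 1×1000 (M)
  491 contains 1×400 (CD)
  91 contains 1×90 (XC)
  1 contains 1×1 (I)

MCDXCI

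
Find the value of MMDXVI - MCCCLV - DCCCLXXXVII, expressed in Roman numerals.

MMDXVI = 2516, MCCCLV = 1355, DCCCLXXXVII = 887
2516 - 1355 = 1161
1161 - 887 = 274

CCLXXIV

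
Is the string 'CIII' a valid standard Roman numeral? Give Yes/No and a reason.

'CIII': Check the rules: uses only the symbols I, V, X, L, C, D, M; no symbol is repeated more than three times in a row; V, L and D each appear at most once; no smaller symbol precedes a larger one (values never increase from left to right). Value: C (100) + I (1) + I (1) + I (1) = 103. So it is a valid standard Roman numeral.

Yes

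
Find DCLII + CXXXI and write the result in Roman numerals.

DCLII = 652
CXXXI = 131
652 + 131 = 783

DCCLXXXIII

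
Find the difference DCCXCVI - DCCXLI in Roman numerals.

DCCXCVI = 796
DCCXLI = 741
796 - 741 = 55

LV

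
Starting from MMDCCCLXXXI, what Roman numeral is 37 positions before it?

MMDCCCLXXXI = 2881
2881 - 37 = 2844

MMDCCCXLIV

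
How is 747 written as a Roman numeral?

Convert 747 to Roman numerals:
  747 contains 1×500 (D)
  247 contains 2×100 (CC)
  47 contains 1×40 (XL)
  7 contains 1×5 (V)
  2 contains 2×1 (II)

DCCXLVII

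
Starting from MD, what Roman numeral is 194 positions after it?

MD = 1500
1500 + 194 = 1694

MDCXCIV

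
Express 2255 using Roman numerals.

Convert 2255 to Roman numerals:
  2255 contains 2×1000 (MM)
  255 contains 2×100 (CC)
  55 contains 1×50 (L)
  5 contains 1×5 (V)

MMCCLV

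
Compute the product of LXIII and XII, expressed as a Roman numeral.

LXIII = 63
XII = 12
63 × 12 = 756

DCCLVI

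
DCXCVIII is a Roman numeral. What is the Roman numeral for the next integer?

DCXCVIII = 698, so the next integer is 698 + 1 = 699

DCXCIX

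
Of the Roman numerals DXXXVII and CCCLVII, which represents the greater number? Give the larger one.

DXXXVII = 537
CCCLVII = 357
537 is larger

DXXXVII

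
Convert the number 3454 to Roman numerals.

Convert 3454 to Roman numerals:
  3454 contains 3×1000 (MMM)
  454 contains 1×400 (CD)
  54 contains 1×50 (L)
  4 contains 1×4 (IV)

MMMCDLIV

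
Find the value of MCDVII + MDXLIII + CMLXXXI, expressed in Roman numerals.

MCDVII = 1407, MDXLIII = 1543, CMLXXXI = 981
1407 + 1543 = 2950
2950 + 981 = 3931

MMMCMXXXI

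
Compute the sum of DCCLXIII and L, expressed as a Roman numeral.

DCCLXIII = 763
L = 50
763 + 50 = 813

DCCCXIII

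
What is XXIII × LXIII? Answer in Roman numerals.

XXIII = 23
LXIII = 63
23 × 63 = 1449

MCDXLIX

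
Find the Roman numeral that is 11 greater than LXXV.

LXXV = 75
75 + 11 = 86

LXXXVI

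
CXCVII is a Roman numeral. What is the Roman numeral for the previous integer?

CXCVII = 197; previous is 196

CXCVI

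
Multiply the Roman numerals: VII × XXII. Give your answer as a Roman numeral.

VII = 7
XXII = 22
7 × 22 = 154

CLIV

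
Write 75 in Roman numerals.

Convert 75 to Roman numerals:
  75 contains 1×50 (L)
  25 contains 2×10 (XX)
  5 contains 1×5 (V)

LXXV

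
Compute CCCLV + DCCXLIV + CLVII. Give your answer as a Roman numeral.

CCCLV = 355, DCCXLIV = 744, CLVII = 157
355 + 744 = 1099
1099 + 157 = 1256

MCCLVI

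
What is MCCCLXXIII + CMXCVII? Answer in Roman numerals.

MCCCLXXIII = 1373
CMXCVII = 997
1373 + 997 = 2370

MMCCCLXX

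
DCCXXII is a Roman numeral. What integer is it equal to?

DCCXXII: D=500, C=100, C=100, X=10, X=10, I=1, I=1
500 + 100 + 100 + 10 + 10 + 1 + 1 = 722

722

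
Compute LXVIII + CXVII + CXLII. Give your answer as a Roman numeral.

LXVIII = 68, CXVII = 117, CXLII = 142
68 + 117 = 185
185 + 142 = 327

CCCXXVII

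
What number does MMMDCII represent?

MMMDCII: M=1000, M=1000, M=1000, D=500, C=100, I=1, I=1
1000 + 1000 + 1000 + 500 + 100 + 1 + 1 = 3602

3602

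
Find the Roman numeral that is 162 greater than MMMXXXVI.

MMMXXXVI = 3036
3036 + 162 = 3198

MMMCXCVIII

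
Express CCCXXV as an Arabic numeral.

CCCXXV: C=100, C=100, C=100, X=10, X=10, V=5
100 + 100 + 100 + 10 + 10 + 5 = 325

325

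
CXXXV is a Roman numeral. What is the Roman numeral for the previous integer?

CXXXV = 135, so the previous integer is 135 - 1 = 134

CXXXIV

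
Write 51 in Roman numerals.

Convert 51 to Roman numerals:
  51 contains 1×50 (L)
  1 contains 1×1 (I)

LI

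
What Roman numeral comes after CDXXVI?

CDXXVI = 426; next is 427

CDXXVII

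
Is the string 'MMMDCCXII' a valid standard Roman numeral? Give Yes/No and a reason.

'MMMDCCXII': Check the rules: uses only the symbols I, V, X, L, C, D, M; no symbol is repeated more than three times in a row; V, L and D each appear at most once; no smaller symbol precedes a larger one (values never increase from left to right). Value: M (1000) + M (1000) + M (1000) + D (500) + C (100) + C (100) + X (10) + I (1) + I (1) = 3712. So it is a valid standard Roman numeral.

Yes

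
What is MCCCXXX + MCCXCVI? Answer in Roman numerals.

MCCCXXX = 1330
MCCXCVI = 1296
1330 + 1296 = 2626

MMDCXXVI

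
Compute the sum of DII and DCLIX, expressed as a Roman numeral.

DII = 502
DCLIX = 659
502 + 659 = 1161

MCLXI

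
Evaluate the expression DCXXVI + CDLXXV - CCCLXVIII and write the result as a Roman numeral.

DCXXVI = 626, CDLXXV = 475, CCCLXVIII = 368
626 + 475 = 1101
1101 - 368 = 733

DCCXXXIII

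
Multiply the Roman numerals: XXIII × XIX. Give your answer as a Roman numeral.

XXIII = 23
XIX = 19
23 × 19 = 437

CDXXXVII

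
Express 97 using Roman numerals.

Convert 97 to Roman numerals:
  97 contains 1×90 (XC)
  7 contains 1×5 (V)
  2 contains 2×1 (II)

XCVII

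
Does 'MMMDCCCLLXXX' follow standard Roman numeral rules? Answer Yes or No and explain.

'MMMDCCCLLXXX': L should not appear more than once

No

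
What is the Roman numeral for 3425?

Convert 3425 to Roman numerals:
  3425 contains 3×1000 (MMM)
  425 contains 1×400 (CD)
  25 contains 2×10 (XX)
  5 contains 1×5 (V)

MMMCDXXV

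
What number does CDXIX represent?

CDXIX: CD=400, X=10, IX=9
400 + 10 + 9 = 419

419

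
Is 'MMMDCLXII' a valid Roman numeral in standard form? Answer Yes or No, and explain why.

'MMMDCLXII': Check the rules: uses only the symbols I, V, X, L, C, D, M; no symbol is repeated more than three times in a row; V, L and D each appear at most once; no smaller symbol precedes a larger one (values never increase from left to right). Value: M (1000) + M (1000) + M (1000) + D (500) + C (100) + L (50) + X (10) + I (1) + I (1) = 3662. So it is a valid standard Roman numeral.

Yes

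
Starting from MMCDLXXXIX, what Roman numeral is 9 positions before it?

MMCDLXXXIX = 2489
2489 - 9 = 2480

MMCDLXXX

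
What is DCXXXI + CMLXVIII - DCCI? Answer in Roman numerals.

DCXXXI = 631, CMLXVIII = 968, DCCI = 701
631 + 968 = 1599
1599 - 701 = 898

DCCCXCVIII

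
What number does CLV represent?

CLV: C=100, L=50, V=5
100 + 50 + 5 = 155

155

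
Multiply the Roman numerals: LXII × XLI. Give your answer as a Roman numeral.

LXII = 62
XLI = 41
62 × 41 = 2542

MMDXLII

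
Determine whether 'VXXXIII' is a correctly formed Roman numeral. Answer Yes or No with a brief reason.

'VXXXIII': Invalid subtractive combination: VX

No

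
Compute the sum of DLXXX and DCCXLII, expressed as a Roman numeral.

DLXXX = 580
DCCXLII = 742
580 + 742 = 1322

MCCCXXII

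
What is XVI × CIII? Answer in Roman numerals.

XVI = 16
CIII = 103
16 × 103 = 1648

MDCXLVIII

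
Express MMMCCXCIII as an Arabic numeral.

MMMCCXCIII: M=1000, M=1000, M=1000, C=100, C=100, XC=90, I=1, I=1, I=1
1000 + 1000 + 1000 + 100 + 100 + 90 + 1 + 1 + 1 = 3293

3293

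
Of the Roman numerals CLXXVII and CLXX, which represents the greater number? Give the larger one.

CLXXVII = 177
CLXX = 170
177 is larger

CLXXVII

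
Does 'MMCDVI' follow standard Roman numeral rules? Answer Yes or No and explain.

'MMCDVI': Check the rules: uses only the symbols I, V, X, L, C, D, M; no symbol is repeated more than three times in a row; V, L and D each appear at most once; the only place a smaller symbol precedes a larger one is the allowed subtractive pair CD, the symbol right after such a pair (if any) is smaller than the pair's first symbol, and otherwise the values never increase from left to right. Value: M (1000) + M (1000) + CD (400) + V (5) + I (1) = 2406. So it is a valid standard Roman numeral.

Yes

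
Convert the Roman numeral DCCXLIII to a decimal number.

DCCXLIII: D=500, C=100, C=100, XL=40, I=1, I=1, I=1
500 + 100 + 100 + 40 + 1 + 1 + 1 = 743

743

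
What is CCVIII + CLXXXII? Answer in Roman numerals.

CCVIII = 208
CLXXXII = 182
208 + 182 = 390

CCCXC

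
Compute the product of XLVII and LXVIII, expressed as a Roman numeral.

XLVII = 47
LXVIII = 68
47 × 68 = 3196

MMMCXCVI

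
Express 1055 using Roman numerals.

Convert 1055 to Roman numerals:
  1055 contains 1×1000 (M)
  55 contains 1×50 (L)
  5 contains 1×5 (V)

MLV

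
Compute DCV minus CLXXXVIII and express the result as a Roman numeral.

DCV = 605
CLXXXVIII = 188
605 - 188 = 417

CDXVII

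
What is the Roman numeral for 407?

Convert 407 to Roman numerals:
  407 contains 1×400 (CD)
  7 contains 1×5 (V)
  2 contains 2×1 (II)

CDVII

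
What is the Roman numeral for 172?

Convert 172 to Roman numerals:
  172 contains 1×100 (C)
  72 contains 1×50 (L)
  22 contains 2×10 (XX)
  2 contains 2×1 (II)

CLXXII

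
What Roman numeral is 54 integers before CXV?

CXV = 115
115 - 54 = 61

LXI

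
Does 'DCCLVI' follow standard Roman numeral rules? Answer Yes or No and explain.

'DCCLVI': Check the rules: uses only the symbols I, V, X, L, C, D, M; no symbol is repeated more than three times in a row; V, L and D each appear at most once; no smaller symbol precedes a larger one (values never increase from left to right). Value: D (500) + C (100) + C (100) + L (50) + V (5) + I (1) = 756. So it is a valid standard Roman numeral.

Yes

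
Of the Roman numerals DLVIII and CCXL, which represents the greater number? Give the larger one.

DLVIII = 558
CCXL = 240
558 is larger

DLVIII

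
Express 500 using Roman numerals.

Convert 500 to Roman numerals:
  500 contains 1×500 (D)

D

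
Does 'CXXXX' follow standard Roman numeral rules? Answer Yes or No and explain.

'CXXXX': More than 3 consecutive X's

No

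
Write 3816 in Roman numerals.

Convert 3816 to Roman numerals:
  3816 contains 3×1000 (MMM)
  816 contains 1×500 (D)
  316 contains 3×100 (CCC)
  16 contains 1×10 (X)
  6 contains 1×5 (V)
  1 contains 1×1 (I)

MMMDCCCXVI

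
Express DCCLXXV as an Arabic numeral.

DCCLXXV: D=500, C=100, C=100, L=50, X=10, X=10, V=5
500 + 100 + 100 + 50 + 10 + 10 + 5 = 775

775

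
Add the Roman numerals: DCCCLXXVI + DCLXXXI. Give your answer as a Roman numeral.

DCCCLXXVI = 876
DCLXXXI = 681
876 + 681 = 1557

MDLVII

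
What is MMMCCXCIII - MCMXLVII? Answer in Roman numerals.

MMMCCXCIII = 3293
MCMXLVII = 1947
3293 - 1947 = 1346

MCCCXLVI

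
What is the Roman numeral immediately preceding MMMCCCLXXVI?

MMMCCCLXXVI = 3376, so the previous integer is 3376 - 1 = 3375

MMMCCCLXXV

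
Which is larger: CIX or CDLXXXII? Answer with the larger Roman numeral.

CIX = 109
CDLXXXII = 482
482 is larger

CDLXXXII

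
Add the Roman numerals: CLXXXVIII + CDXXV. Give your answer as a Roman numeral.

CLXXXVIII = 188
CDXXV = 425
188 + 425 = 613

DCXIII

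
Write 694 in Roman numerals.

Convert 694 to Roman numerals:
  694 contains 1×500 (D)
  194 contains 1×100 (C)
  94 contains 1×90 (XC)
  4 contains 1×4 (IV)

DCXCIV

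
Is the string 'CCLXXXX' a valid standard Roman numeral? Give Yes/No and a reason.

'CCLXXXX': More than 3 consecutive X's

No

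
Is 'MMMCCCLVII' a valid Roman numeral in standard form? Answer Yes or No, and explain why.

'MMMCCCLVII': Check the rules: uses only the symbols I, V, X, L, C, D, M; no symbol is repeated more than three times in a row; V, L and D each appear at most once; no smaller symbol precedes a larger one (values never increase from left to right). Value: M (1000) + M (1000) + M (1000) + C (100) + C (100) + C (100) + L (50) + V (5) + I (1) + I (1) = 3357. So it is a valid standard Roman numeral.

Yes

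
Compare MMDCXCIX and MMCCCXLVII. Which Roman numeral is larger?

MMDCXCIX = 2699
MMCCCXLVII = 2347
2699 is larger

MMDCXCIX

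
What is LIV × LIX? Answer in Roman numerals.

LIV = 54
LIX = 59
54 × 59 = 3186

MMMCLXXXVI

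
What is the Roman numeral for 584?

Convert 584 to Roman numerals:
  584 contains 1×500 (D)
  84 contains 1×50 (L)
  34 contains 3×10 (XXX)
  4 contains 1×4 (IV)

DLXXXIV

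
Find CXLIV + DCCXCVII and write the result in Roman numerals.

CXLIV = 144
DCCXCVII = 797
144 + 797 = 941

CMXLI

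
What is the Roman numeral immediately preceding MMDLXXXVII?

MMDLXXXVII = 2587; previous is 2586

MMDLXXXVI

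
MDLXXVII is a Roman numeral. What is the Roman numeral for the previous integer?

MDLXXVII = 1577; previous is 1576

MDLXXVI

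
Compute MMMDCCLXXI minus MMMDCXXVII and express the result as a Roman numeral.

MMMDCCLXXI = 3771
MMMDCXXVII = 3627
3771 - 3627 = 144

CXLIV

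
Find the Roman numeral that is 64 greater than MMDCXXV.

MMDCXXV = 2625
2625 + 64 = 2689

MMDCLXXXIX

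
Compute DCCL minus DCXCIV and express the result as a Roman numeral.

DCCL = 750
DCXCIV = 694
750 - 694 = 56

LVI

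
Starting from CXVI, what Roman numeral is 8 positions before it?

CXVI = 116
116 - 8 = 108

CVIII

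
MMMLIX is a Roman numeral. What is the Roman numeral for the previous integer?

MMMLIX = 3059; previous is 3058

MMMLVIII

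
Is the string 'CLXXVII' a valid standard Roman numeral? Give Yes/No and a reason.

'CLXXVII': Check the rules: uses only the symbols I, V, X, L, C, D, M; no symbol is repeated more than three times in a row; V, L and D each appear at most once; no smaller symbol precedes a larger one (values never increase from left to right). Value: C (100) + L (50) + X (10) + X (10) + V (5) + I (1) + I (1) = 177. So it is a valid standard Roman numeral.

Yes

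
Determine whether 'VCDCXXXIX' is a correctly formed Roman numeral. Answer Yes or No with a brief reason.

'VCDCXXXIX': Invalid subtractive combination: VC

No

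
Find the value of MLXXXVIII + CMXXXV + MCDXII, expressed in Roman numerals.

MLXXXVIII = 1088, CMXXXV = 935, MCDXII = 1412
1088 + 935 = 2023
2023 + 1412 = 3435

MMMCDXXXV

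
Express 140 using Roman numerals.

Convert 140 to Roman numerals:
  140 contains 1×100 (C)
  40 contains 1×40 (XL)

CXL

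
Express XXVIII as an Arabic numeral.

XXVIII: X=10, X=10, V=5, I=1, I=1, I=1
10 + 10 + 5 + 1 + 1 + 1 = 28

28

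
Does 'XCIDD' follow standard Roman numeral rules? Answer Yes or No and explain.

'XCIDD': D should not appear more than once

No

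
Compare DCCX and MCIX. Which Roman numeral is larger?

DCCX = 710
MCIX = 1109
1109 is larger

MCIX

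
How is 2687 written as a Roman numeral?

Convert 2687 to Roman numerals:
  2687 contains 2×1000 (MM)
  687 contains 1×500 (D)
  187 contains 1×100 (C)
  87 contains 1×50 (L)
  37 contains 3×10 (XXX)
  7 contains 1×5 (V)
  2 contains 2×1 (II)

MMDCLXXXVII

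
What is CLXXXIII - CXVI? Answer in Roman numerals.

CLXXXIII = 183
CXVI = 116
183 - 116 = 67

LXVII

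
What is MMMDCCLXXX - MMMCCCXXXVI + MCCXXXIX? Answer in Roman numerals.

MMMDCCLXXX = 3780, MMMCCCXXXVI = 3336, MCCXXXIX = 1239
3780 - 3336 = 444
444 + 1239 = 1683

MDCLXXXIII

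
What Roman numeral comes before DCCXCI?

DCCXCI = 791; previous is 790

DCCXC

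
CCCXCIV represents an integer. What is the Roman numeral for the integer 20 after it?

CCCXCIV = 394
394 + 20 = 414

CDXIV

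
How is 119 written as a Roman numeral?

Convert 119 to Roman numerals:
  119 contains 1×100 (C)
  19 contains 1×10 (X)
  9 contains 1×9 (IX)

CXIX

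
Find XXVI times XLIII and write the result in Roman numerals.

XXVI = 26
XLIII = 43
26 × 43 = 1118

MCXVIII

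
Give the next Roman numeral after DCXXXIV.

DCXXXIV = 634, so the next integer is 634 + 1 = 635

DCXXXV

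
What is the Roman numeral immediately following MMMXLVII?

MMMXLVII = 3047, so the next integer is 3047 + 1 = 3048

MMMXLVIII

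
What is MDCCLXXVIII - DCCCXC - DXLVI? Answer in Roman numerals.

MDCCLXXVIII = 1778, DCCCXC = 890, DXLVI = 546
1778 - 890 = 888
888 - 546 = 342

CCCXLII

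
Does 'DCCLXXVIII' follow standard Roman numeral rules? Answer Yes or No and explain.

'DCCLXXVIII': Check the rules: uses only the symbols I, V, X, L, C, D, M; no symbol is repeated more than three times in a row; V, L and D each appear at most once; no smaller symbol precedes a larger one (values never increase from left to right). Value: D (500) + C (100) + C (100) + L (50) + X (10) + X (10) + V (5) + I (1) + I (1) + I (1) = 778. So it is a valid standard Roman numeral.

Yes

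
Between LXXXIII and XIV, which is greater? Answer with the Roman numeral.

LXXXIII = 83
XIV = 14
83 is larger

LXXXIII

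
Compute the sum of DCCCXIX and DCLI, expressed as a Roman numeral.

DCCCXIX = 819
DCLI = 651
819 + 651 = 1470

MCDLXX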